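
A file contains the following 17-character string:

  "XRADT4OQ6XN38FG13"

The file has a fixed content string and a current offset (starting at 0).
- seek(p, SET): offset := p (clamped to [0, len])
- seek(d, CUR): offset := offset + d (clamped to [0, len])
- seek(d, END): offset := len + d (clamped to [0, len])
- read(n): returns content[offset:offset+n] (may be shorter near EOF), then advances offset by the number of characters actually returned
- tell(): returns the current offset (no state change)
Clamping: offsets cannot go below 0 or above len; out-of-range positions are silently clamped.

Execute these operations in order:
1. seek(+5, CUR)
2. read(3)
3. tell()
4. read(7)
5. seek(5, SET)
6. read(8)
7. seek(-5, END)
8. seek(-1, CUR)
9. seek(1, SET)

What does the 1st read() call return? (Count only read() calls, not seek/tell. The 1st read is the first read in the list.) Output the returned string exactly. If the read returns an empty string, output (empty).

Answer: 4OQ

Derivation:
After 1 (seek(+5, CUR)): offset=5
After 2 (read(3)): returned '4OQ', offset=8
After 3 (tell()): offset=8
After 4 (read(7)): returned '6XN38FG', offset=15
After 5 (seek(5, SET)): offset=5
After 6 (read(8)): returned '4OQ6XN38', offset=13
After 7 (seek(-5, END)): offset=12
After 8 (seek(-1, CUR)): offset=11
After 9 (seek(1, SET)): offset=1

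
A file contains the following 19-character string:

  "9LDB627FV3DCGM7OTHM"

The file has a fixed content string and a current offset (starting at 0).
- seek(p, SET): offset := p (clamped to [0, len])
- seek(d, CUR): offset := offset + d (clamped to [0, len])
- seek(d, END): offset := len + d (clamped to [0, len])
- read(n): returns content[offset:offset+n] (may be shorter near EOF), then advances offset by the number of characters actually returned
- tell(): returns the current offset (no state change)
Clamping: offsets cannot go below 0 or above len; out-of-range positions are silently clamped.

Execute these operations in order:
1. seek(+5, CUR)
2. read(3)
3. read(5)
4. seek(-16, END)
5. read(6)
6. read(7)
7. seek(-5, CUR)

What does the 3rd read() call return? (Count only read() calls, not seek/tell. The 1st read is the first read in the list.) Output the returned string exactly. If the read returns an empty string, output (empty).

After 1 (seek(+5, CUR)): offset=5
After 2 (read(3)): returned '27F', offset=8
After 3 (read(5)): returned 'V3DCG', offset=13
After 4 (seek(-16, END)): offset=3
After 5 (read(6)): returned 'B627FV', offset=9
After 6 (read(7)): returned '3DCGM7O', offset=16
After 7 (seek(-5, CUR)): offset=11

Answer: B627FV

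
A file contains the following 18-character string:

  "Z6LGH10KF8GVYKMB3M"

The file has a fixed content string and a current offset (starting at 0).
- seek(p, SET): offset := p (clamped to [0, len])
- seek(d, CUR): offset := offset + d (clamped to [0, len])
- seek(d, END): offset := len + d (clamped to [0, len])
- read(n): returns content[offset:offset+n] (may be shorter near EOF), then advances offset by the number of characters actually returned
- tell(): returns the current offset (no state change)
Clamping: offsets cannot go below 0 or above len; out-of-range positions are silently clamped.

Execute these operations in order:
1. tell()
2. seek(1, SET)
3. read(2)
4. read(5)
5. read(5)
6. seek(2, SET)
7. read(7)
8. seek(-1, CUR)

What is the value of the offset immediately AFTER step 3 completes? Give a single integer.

Answer: 3

Derivation:
After 1 (tell()): offset=0
After 2 (seek(1, SET)): offset=1
After 3 (read(2)): returned '6L', offset=3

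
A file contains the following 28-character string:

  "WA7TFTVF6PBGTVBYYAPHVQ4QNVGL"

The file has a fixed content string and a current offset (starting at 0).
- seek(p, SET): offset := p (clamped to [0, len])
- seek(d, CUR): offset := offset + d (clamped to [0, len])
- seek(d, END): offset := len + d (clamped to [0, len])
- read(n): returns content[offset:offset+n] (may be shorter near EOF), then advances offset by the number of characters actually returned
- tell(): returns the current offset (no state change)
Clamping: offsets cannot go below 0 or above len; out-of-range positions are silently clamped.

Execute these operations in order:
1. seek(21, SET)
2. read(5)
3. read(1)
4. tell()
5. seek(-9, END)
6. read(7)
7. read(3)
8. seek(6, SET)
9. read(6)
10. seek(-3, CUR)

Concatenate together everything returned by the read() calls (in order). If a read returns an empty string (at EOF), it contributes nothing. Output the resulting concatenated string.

Answer: Q4QNVGHVQ4QNVGLVF6PBG

Derivation:
After 1 (seek(21, SET)): offset=21
After 2 (read(5)): returned 'Q4QNV', offset=26
After 3 (read(1)): returned 'G', offset=27
After 4 (tell()): offset=27
After 5 (seek(-9, END)): offset=19
After 6 (read(7)): returned 'HVQ4QNV', offset=26
After 7 (read(3)): returned 'GL', offset=28
After 8 (seek(6, SET)): offset=6
After 9 (read(6)): returned 'VF6PBG', offset=12
After 10 (seek(-3, CUR)): offset=9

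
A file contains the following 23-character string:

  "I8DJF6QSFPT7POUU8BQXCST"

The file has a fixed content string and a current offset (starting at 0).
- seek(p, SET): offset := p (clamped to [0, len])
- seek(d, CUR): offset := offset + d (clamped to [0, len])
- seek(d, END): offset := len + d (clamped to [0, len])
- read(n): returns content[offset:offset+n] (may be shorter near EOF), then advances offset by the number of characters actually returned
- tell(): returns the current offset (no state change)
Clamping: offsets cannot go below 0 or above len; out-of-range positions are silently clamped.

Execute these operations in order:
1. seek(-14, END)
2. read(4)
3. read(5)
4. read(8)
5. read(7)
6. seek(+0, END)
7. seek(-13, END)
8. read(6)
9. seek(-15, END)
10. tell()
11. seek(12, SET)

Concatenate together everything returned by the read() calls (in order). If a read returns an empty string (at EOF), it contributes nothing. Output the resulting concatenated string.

After 1 (seek(-14, END)): offset=9
After 2 (read(4)): returned 'PT7P', offset=13
After 3 (read(5)): returned 'OUU8B', offset=18
After 4 (read(8)): returned 'QXCST', offset=23
After 5 (read(7)): returned '', offset=23
After 6 (seek(+0, END)): offset=23
After 7 (seek(-13, END)): offset=10
After 8 (read(6)): returned 'T7POUU', offset=16
After 9 (seek(-15, END)): offset=8
After 10 (tell()): offset=8
After 11 (seek(12, SET)): offset=12

Answer: PT7POUU8BQXCSTT7POUU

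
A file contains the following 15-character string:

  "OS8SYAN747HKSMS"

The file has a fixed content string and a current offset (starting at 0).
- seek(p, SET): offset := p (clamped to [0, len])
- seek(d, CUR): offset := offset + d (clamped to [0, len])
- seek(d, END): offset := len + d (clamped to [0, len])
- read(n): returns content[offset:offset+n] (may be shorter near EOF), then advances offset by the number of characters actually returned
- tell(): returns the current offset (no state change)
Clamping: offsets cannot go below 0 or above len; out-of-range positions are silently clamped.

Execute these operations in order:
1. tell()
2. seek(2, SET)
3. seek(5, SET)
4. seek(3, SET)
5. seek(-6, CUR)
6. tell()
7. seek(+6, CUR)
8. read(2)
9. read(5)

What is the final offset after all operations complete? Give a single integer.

After 1 (tell()): offset=0
After 2 (seek(2, SET)): offset=2
After 3 (seek(5, SET)): offset=5
After 4 (seek(3, SET)): offset=3
After 5 (seek(-6, CUR)): offset=0
After 6 (tell()): offset=0
After 7 (seek(+6, CUR)): offset=6
After 8 (read(2)): returned 'N7', offset=8
After 9 (read(5)): returned '47HKS', offset=13

Answer: 13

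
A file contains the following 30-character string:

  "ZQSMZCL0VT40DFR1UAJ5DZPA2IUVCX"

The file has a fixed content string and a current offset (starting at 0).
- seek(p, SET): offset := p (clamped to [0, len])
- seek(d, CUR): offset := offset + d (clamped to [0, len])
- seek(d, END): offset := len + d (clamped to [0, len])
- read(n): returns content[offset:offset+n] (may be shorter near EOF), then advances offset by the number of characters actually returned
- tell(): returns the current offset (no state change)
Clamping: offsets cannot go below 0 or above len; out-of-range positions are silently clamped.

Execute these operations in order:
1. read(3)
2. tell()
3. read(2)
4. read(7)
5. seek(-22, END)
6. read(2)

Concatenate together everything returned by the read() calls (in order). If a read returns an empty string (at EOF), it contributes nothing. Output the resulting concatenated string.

After 1 (read(3)): returned 'ZQS', offset=3
After 2 (tell()): offset=3
After 3 (read(2)): returned 'MZ', offset=5
After 4 (read(7)): returned 'CL0VT40', offset=12
After 5 (seek(-22, END)): offset=8
After 6 (read(2)): returned 'VT', offset=10

Answer: ZQSMZCL0VT40VT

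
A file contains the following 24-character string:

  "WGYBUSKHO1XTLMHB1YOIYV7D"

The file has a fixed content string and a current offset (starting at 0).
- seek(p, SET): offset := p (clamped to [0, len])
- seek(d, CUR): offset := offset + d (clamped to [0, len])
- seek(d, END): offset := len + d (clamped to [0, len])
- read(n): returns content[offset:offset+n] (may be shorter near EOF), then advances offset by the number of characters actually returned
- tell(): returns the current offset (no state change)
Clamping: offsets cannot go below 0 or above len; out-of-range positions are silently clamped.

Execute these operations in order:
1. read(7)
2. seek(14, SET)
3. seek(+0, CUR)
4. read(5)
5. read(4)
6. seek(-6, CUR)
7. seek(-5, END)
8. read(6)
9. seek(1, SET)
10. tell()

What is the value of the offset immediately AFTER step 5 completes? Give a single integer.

Answer: 23

Derivation:
After 1 (read(7)): returned 'WGYBUSK', offset=7
After 2 (seek(14, SET)): offset=14
After 3 (seek(+0, CUR)): offset=14
After 4 (read(5)): returned 'HB1YO', offset=19
After 5 (read(4)): returned 'IYV7', offset=23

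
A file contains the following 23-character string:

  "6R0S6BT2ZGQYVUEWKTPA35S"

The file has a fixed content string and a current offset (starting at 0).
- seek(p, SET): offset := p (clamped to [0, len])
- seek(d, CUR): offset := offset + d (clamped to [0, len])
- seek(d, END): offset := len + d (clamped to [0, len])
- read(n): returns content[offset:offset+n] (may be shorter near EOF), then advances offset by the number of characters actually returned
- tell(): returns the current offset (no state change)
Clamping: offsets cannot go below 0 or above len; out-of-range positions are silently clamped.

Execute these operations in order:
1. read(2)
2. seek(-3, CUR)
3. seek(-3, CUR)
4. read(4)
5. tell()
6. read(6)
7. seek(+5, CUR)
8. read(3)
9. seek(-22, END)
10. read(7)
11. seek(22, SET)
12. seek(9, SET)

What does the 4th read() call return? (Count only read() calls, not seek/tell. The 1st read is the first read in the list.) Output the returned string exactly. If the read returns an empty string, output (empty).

Answer: WKT

Derivation:
After 1 (read(2)): returned '6R', offset=2
After 2 (seek(-3, CUR)): offset=0
After 3 (seek(-3, CUR)): offset=0
After 4 (read(4)): returned '6R0S', offset=4
After 5 (tell()): offset=4
After 6 (read(6)): returned '6BT2ZG', offset=10
After 7 (seek(+5, CUR)): offset=15
After 8 (read(3)): returned 'WKT', offset=18
After 9 (seek(-22, END)): offset=1
After 10 (read(7)): returned 'R0S6BT2', offset=8
After 11 (seek(22, SET)): offset=22
After 12 (seek(9, SET)): offset=9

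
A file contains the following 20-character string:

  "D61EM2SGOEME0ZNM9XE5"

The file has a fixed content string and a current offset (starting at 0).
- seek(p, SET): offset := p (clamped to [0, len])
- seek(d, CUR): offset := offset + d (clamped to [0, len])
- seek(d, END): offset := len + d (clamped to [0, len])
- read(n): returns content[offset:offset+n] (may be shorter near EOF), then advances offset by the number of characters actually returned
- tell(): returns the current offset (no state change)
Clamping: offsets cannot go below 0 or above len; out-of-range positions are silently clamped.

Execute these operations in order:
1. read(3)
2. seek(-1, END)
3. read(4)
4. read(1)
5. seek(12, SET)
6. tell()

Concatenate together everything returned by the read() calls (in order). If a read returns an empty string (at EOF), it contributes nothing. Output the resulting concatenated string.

Answer: D615

Derivation:
After 1 (read(3)): returned 'D61', offset=3
After 2 (seek(-1, END)): offset=19
After 3 (read(4)): returned '5', offset=20
After 4 (read(1)): returned '', offset=20
After 5 (seek(12, SET)): offset=12
After 6 (tell()): offset=12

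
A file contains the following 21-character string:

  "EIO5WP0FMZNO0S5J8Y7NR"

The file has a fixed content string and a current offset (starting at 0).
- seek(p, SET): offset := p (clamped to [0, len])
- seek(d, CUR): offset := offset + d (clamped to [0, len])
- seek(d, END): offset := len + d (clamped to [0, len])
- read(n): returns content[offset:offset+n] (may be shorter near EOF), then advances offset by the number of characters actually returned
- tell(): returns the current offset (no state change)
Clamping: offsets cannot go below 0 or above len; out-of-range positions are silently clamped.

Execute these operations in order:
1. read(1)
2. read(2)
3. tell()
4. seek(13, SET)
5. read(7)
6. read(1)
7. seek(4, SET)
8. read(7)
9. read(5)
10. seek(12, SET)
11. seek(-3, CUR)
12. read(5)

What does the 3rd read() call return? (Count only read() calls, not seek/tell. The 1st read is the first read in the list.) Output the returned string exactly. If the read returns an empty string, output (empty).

Answer: S5J8Y7N

Derivation:
After 1 (read(1)): returned 'E', offset=1
After 2 (read(2)): returned 'IO', offset=3
After 3 (tell()): offset=3
After 4 (seek(13, SET)): offset=13
After 5 (read(7)): returned 'S5J8Y7N', offset=20
After 6 (read(1)): returned 'R', offset=21
After 7 (seek(4, SET)): offset=4
After 8 (read(7)): returned 'WP0FMZN', offset=11
After 9 (read(5)): returned 'O0S5J', offset=16
After 10 (seek(12, SET)): offset=12
After 11 (seek(-3, CUR)): offset=9
After 12 (read(5)): returned 'ZNO0S', offset=14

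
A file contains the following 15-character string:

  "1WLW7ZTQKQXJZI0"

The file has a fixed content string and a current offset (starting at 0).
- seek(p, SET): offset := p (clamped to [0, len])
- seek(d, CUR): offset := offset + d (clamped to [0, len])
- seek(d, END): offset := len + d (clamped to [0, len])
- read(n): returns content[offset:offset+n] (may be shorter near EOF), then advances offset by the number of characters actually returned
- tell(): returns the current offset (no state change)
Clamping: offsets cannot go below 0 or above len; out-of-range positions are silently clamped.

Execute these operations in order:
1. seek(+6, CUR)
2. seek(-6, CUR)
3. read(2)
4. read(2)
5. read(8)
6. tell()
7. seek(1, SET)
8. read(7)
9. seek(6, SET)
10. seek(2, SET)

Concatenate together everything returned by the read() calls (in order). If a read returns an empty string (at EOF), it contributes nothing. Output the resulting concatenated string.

After 1 (seek(+6, CUR)): offset=6
After 2 (seek(-6, CUR)): offset=0
After 3 (read(2)): returned '1W', offset=2
After 4 (read(2)): returned 'LW', offset=4
After 5 (read(8)): returned '7ZTQKQXJ', offset=12
After 6 (tell()): offset=12
After 7 (seek(1, SET)): offset=1
After 8 (read(7)): returned 'WLW7ZTQ', offset=8
After 9 (seek(6, SET)): offset=6
After 10 (seek(2, SET)): offset=2

Answer: 1WLW7ZTQKQXJWLW7ZTQ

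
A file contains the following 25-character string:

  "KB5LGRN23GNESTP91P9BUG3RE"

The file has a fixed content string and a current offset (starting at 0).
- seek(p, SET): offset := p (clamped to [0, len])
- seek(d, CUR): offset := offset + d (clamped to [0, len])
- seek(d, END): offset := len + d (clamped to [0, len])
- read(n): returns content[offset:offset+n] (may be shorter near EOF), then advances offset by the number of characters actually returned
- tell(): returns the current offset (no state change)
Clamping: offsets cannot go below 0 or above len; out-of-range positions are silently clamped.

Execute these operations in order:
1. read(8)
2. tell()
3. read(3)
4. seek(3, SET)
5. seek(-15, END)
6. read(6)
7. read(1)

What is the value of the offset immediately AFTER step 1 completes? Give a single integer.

After 1 (read(8)): returned 'KB5LGRN2', offset=8

Answer: 8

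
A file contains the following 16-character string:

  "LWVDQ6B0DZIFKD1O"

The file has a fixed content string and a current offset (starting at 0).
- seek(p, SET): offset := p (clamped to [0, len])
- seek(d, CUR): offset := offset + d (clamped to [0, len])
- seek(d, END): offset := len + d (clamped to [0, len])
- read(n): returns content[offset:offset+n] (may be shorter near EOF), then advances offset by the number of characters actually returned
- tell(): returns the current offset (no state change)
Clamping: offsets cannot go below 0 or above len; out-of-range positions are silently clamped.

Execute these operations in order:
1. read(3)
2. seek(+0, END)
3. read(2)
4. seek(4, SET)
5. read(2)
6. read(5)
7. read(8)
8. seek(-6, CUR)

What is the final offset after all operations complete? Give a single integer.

Answer: 10

Derivation:
After 1 (read(3)): returned 'LWV', offset=3
After 2 (seek(+0, END)): offset=16
After 3 (read(2)): returned '', offset=16
After 4 (seek(4, SET)): offset=4
After 5 (read(2)): returned 'Q6', offset=6
After 6 (read(5)): returned 'B0DZI', offset=11
After 7 (read(8)): returned 'FKD1O', offset=16
After 8 (seek(-6, CUR)): offset=10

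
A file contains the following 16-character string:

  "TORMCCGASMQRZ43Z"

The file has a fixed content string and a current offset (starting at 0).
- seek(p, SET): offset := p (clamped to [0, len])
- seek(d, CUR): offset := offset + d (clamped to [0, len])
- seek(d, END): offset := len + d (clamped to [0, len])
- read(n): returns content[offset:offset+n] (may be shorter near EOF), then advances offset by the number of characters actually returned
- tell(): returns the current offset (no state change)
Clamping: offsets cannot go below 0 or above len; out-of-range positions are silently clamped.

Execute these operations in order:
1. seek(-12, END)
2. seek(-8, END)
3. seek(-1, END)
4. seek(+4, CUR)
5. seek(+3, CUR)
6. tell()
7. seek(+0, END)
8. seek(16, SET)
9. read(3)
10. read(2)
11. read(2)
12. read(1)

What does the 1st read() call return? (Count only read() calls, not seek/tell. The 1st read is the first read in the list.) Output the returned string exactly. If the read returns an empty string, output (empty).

After 1 (seek(-12, END)): offset=4
After 2 (seek(-8, END)): offset=8
After 3 (seek(-1, END)): offset=15
After 4 (seek(+4, CUR)): offset=16
After 5 (seek(+3, CUR)): offset=16
After 6 (tell()): offset=16
After 7 (seek(+0, END)): offset=16
After 8 (seek(16, SET)): offset=16
After 9 (read(3)): returned '', offset=16
After 10 (read(2)): returned '', offset=16
After 11 (read(2)): returned '', offset=16
After 12 (read(1)): returned '', offset=16

Answer: (empty)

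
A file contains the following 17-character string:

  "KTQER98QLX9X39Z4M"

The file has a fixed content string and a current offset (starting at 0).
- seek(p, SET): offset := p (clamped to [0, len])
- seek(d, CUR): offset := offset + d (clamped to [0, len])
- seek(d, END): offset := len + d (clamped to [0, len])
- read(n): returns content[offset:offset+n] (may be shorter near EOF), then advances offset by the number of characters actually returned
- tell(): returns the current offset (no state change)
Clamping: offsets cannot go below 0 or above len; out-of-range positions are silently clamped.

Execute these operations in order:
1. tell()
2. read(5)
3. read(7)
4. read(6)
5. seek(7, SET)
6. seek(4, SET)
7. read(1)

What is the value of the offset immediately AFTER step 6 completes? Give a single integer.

Answer: 4

Derivation:
After 1 (tell()): offset=0
After 2 (read(5)): returned 'KTQER', offset=5
After 3 (read(7)): returned '98QLX9X', offset=12
After 4 (read(6)): returned '39Z4M', offset=17
After 5 (seek(7, SET)): offset=7
After 6 (seek(4, SET)): offset=4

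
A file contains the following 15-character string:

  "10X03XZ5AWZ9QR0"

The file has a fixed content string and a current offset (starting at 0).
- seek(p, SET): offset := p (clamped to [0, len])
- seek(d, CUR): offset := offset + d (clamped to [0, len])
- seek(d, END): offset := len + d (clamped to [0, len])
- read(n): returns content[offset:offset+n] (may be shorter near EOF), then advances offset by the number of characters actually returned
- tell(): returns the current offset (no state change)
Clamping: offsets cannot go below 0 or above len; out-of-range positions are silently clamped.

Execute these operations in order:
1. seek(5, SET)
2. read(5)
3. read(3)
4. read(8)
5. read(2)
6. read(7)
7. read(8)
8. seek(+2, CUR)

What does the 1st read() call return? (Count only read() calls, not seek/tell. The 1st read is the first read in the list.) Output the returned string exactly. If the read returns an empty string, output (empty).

After 1 (seek(5, SET)): offset=5
After 2 (read(5)): returned 'XZ5AW', offset=10
After 3 (read(3)): returned 'Z9Q', offset=13
After 4 (read(8)): returned 'R0', offset=15
After 5 (read(2)): returned '', offset=15
After 6 (read(7)): returned '', offset=15
After 7 (read(8)): returned '', offset=15
After 8 (seek(+2, CUR)): offset=15

Answer: XZ5AW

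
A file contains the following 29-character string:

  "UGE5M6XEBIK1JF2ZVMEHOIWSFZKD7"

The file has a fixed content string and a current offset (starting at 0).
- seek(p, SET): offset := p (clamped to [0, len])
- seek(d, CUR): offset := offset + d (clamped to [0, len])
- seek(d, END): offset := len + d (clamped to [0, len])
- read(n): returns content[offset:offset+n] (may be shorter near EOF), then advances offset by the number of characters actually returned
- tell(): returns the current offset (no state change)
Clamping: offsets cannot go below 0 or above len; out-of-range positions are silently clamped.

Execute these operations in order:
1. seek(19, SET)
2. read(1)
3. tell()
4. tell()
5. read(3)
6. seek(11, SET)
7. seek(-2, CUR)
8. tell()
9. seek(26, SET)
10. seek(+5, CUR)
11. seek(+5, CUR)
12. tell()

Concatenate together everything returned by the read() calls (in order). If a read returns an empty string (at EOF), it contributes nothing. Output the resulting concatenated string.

Answer: HOIW

Derivation:
After 1 (seek(19, SET)): offset=19
After 2 (read(1)): returned 'H', offset=20
After 3 (tell()): offset=20
After 4 (tell()): offset=20
After 5 (read(3)): returned 'OIW', offset=23
After 6 (seek(11, SET)): offset=11
After 7 (seek(-2, CUR)): offset=9
After 8 (tell()): offset=9
After 9 (seek(26, SET)): offset=26
After 10 (seek(+5, CUR)): offset=29
After 11 (seek(+5, CUR)): offset=29
After 12 (tell()): offset=29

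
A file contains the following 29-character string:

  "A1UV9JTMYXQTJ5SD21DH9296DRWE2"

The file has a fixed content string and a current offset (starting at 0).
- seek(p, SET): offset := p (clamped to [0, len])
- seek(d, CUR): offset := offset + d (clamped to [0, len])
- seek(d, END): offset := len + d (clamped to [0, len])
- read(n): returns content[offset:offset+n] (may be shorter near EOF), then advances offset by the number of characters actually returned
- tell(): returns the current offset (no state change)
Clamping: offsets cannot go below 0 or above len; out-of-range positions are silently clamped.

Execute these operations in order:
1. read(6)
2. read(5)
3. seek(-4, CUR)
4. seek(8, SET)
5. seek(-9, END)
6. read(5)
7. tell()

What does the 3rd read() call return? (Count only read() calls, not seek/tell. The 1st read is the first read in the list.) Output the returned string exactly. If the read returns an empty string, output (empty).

After 1 (read(6)): returned 'A1UV9J', offset=6
After 2 (read(5)): returned 'TMYXQ', offset=11
After 3 (seek(-4, CUR)): offset=7
After 4 (seek(8, SET)): offset=8
After 5 (seek(-9, END)): offset=20
After 6 (read(5)): returned '9296D', offset=25
After 7 (tell()): offset=25

Answer: 9296D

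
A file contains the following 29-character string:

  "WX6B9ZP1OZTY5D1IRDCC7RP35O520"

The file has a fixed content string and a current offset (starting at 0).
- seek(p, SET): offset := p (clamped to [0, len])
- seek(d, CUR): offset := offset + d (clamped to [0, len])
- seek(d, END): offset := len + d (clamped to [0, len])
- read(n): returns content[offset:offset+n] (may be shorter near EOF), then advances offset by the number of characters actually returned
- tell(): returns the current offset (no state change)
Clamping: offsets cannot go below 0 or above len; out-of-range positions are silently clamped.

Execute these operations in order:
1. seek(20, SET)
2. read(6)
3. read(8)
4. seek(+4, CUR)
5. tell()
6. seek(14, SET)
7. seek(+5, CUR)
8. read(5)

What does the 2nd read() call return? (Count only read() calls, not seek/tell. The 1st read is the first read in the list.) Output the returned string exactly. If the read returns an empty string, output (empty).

After 1 (seek(20, SET)): offset=20
After 2 (read(6)): returned '7RP35O', offset=26
After 3 (read(8)): returned '520', offset=29
After 4 (seek(+4, CUR)): offset=29
After 5 (tell()): offset=29
After 6 (seek(14, SET)): offset=14
After 7 (seek(+5, CUR)): offset=19
After 8 (read(5)): returned 'C7RP3', offset=24

Answer: 520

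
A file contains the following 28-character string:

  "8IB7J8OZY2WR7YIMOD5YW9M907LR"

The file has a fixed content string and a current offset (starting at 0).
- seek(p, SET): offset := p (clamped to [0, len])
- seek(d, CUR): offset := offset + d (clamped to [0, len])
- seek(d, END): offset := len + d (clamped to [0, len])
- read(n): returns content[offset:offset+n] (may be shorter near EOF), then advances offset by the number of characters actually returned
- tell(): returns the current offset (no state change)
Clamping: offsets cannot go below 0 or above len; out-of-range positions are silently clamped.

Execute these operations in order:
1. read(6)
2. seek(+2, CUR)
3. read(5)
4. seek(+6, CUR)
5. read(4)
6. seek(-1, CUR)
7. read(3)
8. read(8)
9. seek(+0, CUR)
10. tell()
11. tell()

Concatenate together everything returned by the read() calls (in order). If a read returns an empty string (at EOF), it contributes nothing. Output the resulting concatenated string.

After 1 (read(6)): returned '8IB7J8', offset=6
After 2 (seek(+2, CUR)): offset=8
After 3 (read(5)): returned 'Y2WR7', offset=13
After 4 (seek(+6, CUR)): offset=19
After 5 (read(4)): returned 'YW9M', offset=23
After 6 (seek(-1, CUR)): offset=22
After 7 (read(3)): returned 'M90', offset=25
After 8 (read(8)): returned '7LR', offset=28
After 9 (seek(+0, CUR)): offset=28
After 10 (tell()): offset=28
After 11 (tell()): offset=28

Answer: 8IB7J8Y2WR7YW9MM907LR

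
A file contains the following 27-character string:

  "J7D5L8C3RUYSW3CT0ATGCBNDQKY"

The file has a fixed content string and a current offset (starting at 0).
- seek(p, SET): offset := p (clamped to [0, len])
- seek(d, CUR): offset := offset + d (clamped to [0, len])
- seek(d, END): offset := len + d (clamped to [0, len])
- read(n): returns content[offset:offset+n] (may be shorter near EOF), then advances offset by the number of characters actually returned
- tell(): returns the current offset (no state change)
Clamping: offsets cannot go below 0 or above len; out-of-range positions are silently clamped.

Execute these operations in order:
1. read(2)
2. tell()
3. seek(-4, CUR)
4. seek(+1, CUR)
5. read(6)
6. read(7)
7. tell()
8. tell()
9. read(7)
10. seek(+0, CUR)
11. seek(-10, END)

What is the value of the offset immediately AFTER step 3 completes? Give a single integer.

After 1 (read(2)): returned 'J7', offset=2
After 2 (tell()): offset=2
After 3 (seek(-4, CUR)): offset=0

Answer: 0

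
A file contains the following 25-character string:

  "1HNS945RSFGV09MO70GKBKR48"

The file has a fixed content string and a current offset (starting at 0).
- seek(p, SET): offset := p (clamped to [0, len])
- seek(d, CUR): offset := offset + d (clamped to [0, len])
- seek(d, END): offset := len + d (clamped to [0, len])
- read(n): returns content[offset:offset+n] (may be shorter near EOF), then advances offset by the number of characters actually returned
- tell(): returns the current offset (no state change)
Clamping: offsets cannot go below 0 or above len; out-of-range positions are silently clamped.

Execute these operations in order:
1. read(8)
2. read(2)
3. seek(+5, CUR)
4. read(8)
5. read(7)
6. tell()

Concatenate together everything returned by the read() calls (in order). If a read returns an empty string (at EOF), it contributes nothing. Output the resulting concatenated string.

After 1 (read(8)): returned '1HNS945R', offset=8
After 2 (read(2)): returned 'SF', offset=10
After 3 (seek(+5, CUR)): offset=15
After 4 (read(8)): returned 'O70GKBKR', offset=23
After 5 (read(7)): returned '48', offset=25
After 6 (tell()): offset=25

Answer: 1HNS945RSFO70GKBKR48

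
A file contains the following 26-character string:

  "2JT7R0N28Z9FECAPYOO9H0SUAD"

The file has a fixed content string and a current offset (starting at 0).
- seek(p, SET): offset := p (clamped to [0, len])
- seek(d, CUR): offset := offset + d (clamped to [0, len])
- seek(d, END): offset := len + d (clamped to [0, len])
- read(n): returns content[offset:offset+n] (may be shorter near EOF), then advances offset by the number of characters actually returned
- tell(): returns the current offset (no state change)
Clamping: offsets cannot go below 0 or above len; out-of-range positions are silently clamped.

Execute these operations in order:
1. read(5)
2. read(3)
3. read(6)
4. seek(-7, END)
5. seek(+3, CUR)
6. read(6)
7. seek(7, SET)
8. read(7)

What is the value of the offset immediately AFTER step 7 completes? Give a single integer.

Answer: 7

Derivation:
After 1 (read(5)): returned '2JT7R', offset=5
After 2 (read(3)): returned '0N2', offset=8
After 3 (read(6)): returned '8Z9FEC', offset=14
After 4 (seek(-7, END)): offset=19
After 5 (seek(+3, CUR)): offset=22
After 6 (read(6)): returned 'SUAD', offset=26
After 7 (seek(7, SET)): offset=7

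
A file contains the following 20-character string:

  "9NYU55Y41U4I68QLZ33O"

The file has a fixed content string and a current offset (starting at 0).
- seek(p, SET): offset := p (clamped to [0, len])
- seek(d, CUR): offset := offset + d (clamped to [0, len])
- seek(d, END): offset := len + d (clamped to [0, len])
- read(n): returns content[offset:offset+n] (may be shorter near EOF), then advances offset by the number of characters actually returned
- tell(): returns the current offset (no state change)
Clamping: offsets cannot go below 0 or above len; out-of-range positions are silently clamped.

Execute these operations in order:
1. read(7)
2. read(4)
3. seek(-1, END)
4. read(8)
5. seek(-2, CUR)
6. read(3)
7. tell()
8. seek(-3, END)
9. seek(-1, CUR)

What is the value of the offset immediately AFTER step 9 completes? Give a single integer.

Answer: 16

Derivation:
After 1 (read(7)): returned '9NYU55Y', offset=7
After 2 (read(4)): returned '41U4', offset=11
After 3 (seek(-1, END)): offset=19
After 4 (read(8)): returned 'O', offset=20
After 5 (seek(-2, CUR)): offset=18
After 6 (read(3)): returned '3O', offset=20
After 7 (tell()): offset=20
After 8 (seek(-3, END)): offset=17
After 9 (seek(-1, CUR)): offset=16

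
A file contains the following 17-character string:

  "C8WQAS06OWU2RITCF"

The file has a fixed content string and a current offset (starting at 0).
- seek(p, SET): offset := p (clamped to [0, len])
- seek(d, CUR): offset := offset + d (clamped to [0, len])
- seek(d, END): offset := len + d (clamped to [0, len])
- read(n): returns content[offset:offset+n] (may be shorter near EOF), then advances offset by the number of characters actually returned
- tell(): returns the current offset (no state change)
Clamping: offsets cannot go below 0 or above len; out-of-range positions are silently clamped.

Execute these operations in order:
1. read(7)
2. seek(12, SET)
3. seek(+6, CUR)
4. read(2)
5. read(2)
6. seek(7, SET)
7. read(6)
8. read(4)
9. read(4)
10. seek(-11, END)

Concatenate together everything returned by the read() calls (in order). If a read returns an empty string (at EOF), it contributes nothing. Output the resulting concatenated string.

After 1 (read(7)): returned 'C8WQAS0', offset=7
After 2 (seek(12, SET)): offset=12
After 3 (seek(+6, CUR)): offset=17
After 4 (read(2)): returned '', offset=17
After 5 (read(2)): returned '', offset=17
After 6 (seek(7, SET)): offset=7
After 7 (read(6)): returned '6OWU2R', offset=13
After 8 (read(4)): returned 'ITCF', offset=17
After 9 (read(4)): returned '', offset=17
After 10 (seek(-11, END)): offset=6

Answer: C8WQAS06OWU2RITCF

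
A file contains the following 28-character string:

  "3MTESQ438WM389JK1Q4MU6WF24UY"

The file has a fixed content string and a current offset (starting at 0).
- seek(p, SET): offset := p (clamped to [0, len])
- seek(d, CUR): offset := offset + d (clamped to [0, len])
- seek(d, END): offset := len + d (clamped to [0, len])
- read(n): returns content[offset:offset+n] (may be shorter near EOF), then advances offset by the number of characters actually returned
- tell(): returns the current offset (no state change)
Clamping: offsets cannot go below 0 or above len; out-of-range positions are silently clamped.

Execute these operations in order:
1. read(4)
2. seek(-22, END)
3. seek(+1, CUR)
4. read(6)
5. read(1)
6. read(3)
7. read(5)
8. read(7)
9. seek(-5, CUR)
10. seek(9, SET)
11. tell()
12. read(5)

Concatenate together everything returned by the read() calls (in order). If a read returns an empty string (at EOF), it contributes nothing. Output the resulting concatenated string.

Answer: 3MTE38WM389JK1Q4MU6WF24UYWM389

Derivation:
After 1 (read(4)): returned '3MTE', offset=4
After 2 (seek(-22, END)): offset=6
After 3 (seek(+1, CUR)): offset=7
After 4 (read(6)): returned '38WM38', offset=13
After 5 (read(1)): returned '9', offset=14
After 6 (read(3)): returned 'JK1', offset=17
After 7 (read(5)): returned 'Q4MU6', offset=22
After 8 (read(7)): returned 'WF24UY', offset=28
After 9 (seek(-5, CUR)): offset=23
After 10 (seek(9, SET)): offset=9
After 11 (tell()): offset=9
After 12 (read(5)): returned 'WM389', offset=14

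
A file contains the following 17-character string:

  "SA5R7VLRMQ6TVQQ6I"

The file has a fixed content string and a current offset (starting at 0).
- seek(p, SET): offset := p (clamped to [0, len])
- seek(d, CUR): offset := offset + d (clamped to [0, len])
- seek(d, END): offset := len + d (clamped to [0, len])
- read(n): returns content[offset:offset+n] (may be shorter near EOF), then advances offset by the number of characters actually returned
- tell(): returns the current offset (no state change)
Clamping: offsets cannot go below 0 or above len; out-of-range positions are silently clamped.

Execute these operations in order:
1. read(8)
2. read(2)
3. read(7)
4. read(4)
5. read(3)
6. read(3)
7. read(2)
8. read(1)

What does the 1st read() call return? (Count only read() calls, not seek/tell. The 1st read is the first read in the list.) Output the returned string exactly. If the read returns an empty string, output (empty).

Answer: SA5R7VLR

Derivation:
After 1 (read(8)): returned 'SA5R7VLR', offset=8
After 2 (read(2)): returned 'MQ', offset=10
After 3 (read(7)): returned '6TVQQ6I', offset=17
After 4 (read(4)): returned '', offset=17
After 5 (read(3)): returned '', offset=17
After 6 (read(3)): returned '', offset=17
After 7 (read(2)): returned '', offset=17
After 8 (read(1)): returned '', offset=17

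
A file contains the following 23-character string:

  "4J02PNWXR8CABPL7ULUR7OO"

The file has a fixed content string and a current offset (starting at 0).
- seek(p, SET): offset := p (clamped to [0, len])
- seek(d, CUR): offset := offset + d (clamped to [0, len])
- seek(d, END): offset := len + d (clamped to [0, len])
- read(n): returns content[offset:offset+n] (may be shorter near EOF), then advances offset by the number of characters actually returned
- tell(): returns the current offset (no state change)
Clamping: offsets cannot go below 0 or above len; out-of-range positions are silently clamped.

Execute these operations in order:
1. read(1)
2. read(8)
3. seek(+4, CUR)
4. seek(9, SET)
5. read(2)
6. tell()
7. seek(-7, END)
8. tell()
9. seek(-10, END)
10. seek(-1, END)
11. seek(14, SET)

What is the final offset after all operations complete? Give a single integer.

Answer: 14

Derivation:
After 1 (read(1)): returned '4', offset=1
After 2 (read(8)): returned 'J02PNWXR', offset=9
After 3 (seek(+4, CUR)): offset=13
After 4 (seek(9, SET)): offset=9
After 5 (read(2)): returned '8C', offset=11
After 6 (tell()): offset=11
After 7 (seek(-7, END)): offset=16
After 8 (tell()): offset=16
After 9 (seek(-10, END)): offset=13
After 10 (seek(-1, END)): offset=22
After 11 (seek(14, SET)): offset=14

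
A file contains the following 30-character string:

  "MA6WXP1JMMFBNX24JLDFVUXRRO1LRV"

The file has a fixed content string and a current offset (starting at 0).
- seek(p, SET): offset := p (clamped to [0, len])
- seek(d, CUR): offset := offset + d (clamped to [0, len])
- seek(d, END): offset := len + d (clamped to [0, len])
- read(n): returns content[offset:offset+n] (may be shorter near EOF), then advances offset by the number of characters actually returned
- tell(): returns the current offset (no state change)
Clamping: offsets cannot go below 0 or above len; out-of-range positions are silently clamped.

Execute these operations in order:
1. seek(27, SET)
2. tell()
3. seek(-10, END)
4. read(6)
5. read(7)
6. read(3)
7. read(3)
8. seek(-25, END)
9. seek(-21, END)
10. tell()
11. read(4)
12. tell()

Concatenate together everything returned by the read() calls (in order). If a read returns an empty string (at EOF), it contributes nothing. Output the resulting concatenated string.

After 1 (seek(27, SET)): offset=27
After 2 (tell()): offset=27
After 3 (seek(-10, END)): offset=20
After 4 (read(6)): returned 'VUXRRO', offset=26
After 5 (read(7)): returned '1LRV', offset=30
After 6 (read(3)): returned '', offset=30
After 7 (read(3)): returned '', offset=30
After 8 (seek(-25, END)): offset=5
After 9 (seek(-21, END)): offset=9
After 10 (tell()): offset=9
After 11 (read(4)): returned 'MFBN', offset=13
After 12 (tell()): offset=13

Answer: VUXRRO1LRVMFBN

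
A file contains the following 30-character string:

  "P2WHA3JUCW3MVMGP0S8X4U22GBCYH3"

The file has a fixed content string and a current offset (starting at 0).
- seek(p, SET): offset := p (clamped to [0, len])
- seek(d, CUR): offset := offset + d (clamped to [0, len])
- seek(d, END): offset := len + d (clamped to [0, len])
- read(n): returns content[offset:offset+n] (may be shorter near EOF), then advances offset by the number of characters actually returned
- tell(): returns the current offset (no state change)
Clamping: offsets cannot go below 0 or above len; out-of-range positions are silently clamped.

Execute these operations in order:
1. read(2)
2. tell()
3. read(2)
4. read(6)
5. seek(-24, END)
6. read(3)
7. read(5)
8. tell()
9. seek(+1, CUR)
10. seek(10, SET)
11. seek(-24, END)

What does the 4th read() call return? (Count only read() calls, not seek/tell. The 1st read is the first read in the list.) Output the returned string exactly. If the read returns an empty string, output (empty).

Answer: JUC

Derivation:
After 1 (read(2)): returned 'P2', offset=2
After 2 (tell()): offset=2
After 3 (read(2)): returned 'WH', offset=4
After 4 (read(6)): returned 'A3JUCW', offset=10
After 5 (seek(-24, END)): offset=6
After 6 (read(3)): returned 'JUC', offset=9
After 7 (read(5)): returned 'W3MVM', offset=14
After 8 (tell()): offset=14
After 9 (seek(+1, CUR)): offset=15
After 10 (seek(10, SET)): offset=10
After 11 (seek(-24, END)): offset=6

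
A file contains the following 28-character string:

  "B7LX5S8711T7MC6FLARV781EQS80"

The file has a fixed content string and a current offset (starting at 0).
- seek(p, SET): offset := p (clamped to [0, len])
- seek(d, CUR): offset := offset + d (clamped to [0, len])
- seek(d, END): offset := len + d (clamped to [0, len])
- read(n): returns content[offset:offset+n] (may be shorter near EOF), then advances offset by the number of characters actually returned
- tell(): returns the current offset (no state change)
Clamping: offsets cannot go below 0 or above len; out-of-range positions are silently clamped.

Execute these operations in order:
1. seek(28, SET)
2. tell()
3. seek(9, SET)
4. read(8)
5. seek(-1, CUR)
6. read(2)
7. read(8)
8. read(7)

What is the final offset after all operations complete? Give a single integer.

After 1 (seek(28, SET)): offset=28
After 2 (tell()): offset=28
After 3 (seek(9, SET)): offset=9
After 4 (read(8)): returned '1T7MC6FL', offset=17
After 5 (seek(-1, CUR)): offset=16
After 6 (read(2)): returned 'LA', offset=18
After 7 (read(8)): returned 'RV781EQS', offset=26
After 8 (read(7)): returned '80', offset=28

Answer: 28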